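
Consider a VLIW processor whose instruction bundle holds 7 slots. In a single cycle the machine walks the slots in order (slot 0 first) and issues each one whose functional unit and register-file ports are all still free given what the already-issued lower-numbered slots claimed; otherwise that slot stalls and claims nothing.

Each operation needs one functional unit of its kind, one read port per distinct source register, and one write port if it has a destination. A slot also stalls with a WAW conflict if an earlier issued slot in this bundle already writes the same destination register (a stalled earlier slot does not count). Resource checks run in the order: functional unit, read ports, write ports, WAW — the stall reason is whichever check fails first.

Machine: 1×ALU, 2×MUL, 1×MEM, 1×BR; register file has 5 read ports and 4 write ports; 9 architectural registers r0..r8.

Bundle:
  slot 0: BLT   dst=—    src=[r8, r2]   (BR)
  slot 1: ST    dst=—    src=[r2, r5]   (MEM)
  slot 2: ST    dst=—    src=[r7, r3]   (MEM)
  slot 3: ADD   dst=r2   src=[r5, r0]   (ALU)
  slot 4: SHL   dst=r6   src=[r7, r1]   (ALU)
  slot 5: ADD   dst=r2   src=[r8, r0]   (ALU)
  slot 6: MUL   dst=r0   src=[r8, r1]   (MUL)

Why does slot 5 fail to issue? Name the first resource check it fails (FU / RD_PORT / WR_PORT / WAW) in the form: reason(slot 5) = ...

(0) want 1×BR +2rd +0wr — yes → AL1|MU2|ME1|BR0|rd3|wr4
(1) want 1×MEM +2rd +0wr — yes → AL1|MU2|ME0|BR0|rd1|wr4
(2) want 1×MEM +2rd +0wr — FU → AL1|MU2|ME0|BR0|rd1|wr4
(3) want 1×ALU +2rd +1wr — RD_PORT → AL1|MU2|ME0|BR0|rd1|wr4
(4) want 1×ALU +2rd +1wr — RD_PORT → AL1|MU2|ME0|BR0|rd1|wr4
(5) want 1×ALU +2rd +1wr — RD_PORT → AL1|MU2|ME0|BR0|rd1|wr4
(6) want 1×MUL +2rd +1wr — RD_PORT → AL1|MU2|ME0|BR0|rd1|wr4

reason(slot 5) = RD_PORT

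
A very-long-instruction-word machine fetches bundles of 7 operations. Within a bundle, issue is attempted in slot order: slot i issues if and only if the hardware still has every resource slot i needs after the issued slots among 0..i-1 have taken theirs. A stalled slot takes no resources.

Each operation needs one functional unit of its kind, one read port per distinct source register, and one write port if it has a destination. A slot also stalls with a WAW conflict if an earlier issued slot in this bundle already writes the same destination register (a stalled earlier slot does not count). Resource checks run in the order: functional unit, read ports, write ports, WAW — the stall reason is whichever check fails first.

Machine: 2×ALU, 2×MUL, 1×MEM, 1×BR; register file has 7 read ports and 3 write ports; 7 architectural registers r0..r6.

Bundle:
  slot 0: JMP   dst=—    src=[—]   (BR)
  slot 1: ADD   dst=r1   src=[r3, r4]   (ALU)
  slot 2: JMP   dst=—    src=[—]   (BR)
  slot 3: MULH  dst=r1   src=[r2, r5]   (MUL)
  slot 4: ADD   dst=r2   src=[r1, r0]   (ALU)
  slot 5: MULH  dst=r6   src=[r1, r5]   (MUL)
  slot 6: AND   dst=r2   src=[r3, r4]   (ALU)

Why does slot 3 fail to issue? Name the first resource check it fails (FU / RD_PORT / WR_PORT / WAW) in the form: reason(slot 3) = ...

#0 BR src=- dispatched  <A:2 Mu:2 Ld:1 B:0 rd:7 wr:3>
#1 ALU src=r3,r4 dispatched  <A:1 Mu:2 Ld:1 B:0 rd:5 wr:2>
#2 BR src=- held:FU  <A:1 Mu:2 Ld:1 B:0 rd:5 wr:2>
#3 MUL src=r2,r5 held:WAW  <A:1 Mu:2 Ld:1 B:0 rd:5 wr:2>
#4 ALU src=r1,r0 dispatched  <A:0 Mu:2 Ld:1 B:0 rd:3 wr:1>
#5 MUL src=r1,r5 dispatched  <A:0 Mu:1 Ld:1 B:0 rd:1 wr:0>
#6 ALU src=r3,r4 held:FU  <A:0 Mu:1 Ld:1 B:0 rd:1 wr:0>

reason(slot 3) = WAW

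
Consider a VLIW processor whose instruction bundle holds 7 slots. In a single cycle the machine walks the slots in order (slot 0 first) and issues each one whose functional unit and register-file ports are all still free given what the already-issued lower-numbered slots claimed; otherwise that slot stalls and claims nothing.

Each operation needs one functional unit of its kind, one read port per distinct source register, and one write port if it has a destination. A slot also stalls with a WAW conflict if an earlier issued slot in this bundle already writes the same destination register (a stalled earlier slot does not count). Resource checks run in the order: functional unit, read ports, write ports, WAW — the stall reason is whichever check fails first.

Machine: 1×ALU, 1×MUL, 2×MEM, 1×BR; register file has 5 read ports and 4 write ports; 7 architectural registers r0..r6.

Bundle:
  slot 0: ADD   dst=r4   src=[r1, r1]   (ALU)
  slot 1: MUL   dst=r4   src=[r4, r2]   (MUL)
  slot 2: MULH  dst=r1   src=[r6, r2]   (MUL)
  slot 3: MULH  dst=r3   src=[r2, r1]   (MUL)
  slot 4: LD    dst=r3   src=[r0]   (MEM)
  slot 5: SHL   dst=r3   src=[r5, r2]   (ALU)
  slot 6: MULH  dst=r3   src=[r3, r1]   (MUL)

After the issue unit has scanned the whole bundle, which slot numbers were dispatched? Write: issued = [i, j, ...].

issued = [0, 2, 4]

#0 ALU src=r1,r1 dispatched  <A:0 Mu:1 Ld:2 B:1 rd:4 wr:3>
#1 MUL src=r4,r2 held:WAW  <A:0 Mu:1 Ld:2 B:1 rd:4 wr:3>
#2 MUL src=r6,r2 dispatched  <A:0 Mu:0 Ld:2 B:1 rd:2 wr:2>
#3 MUL src=r2,r1 held:FU  <A:0 Mu:0 Ld:2 B:1 rd:2 wr:2>
#4 MEM src=r0 dispatched  <A:0 Mu:0 Ld:1 B:1 rd:1 wr:1>
#5 ALU src=r5,r2 held:FU  <A:0 Mu:0 Ld:1 B:1 rd:1 wr:1>
#6 MUL src=r3,r1 held:FU  <A:0 Mu:0 Ld:1 B:1 rd:1 wr:1>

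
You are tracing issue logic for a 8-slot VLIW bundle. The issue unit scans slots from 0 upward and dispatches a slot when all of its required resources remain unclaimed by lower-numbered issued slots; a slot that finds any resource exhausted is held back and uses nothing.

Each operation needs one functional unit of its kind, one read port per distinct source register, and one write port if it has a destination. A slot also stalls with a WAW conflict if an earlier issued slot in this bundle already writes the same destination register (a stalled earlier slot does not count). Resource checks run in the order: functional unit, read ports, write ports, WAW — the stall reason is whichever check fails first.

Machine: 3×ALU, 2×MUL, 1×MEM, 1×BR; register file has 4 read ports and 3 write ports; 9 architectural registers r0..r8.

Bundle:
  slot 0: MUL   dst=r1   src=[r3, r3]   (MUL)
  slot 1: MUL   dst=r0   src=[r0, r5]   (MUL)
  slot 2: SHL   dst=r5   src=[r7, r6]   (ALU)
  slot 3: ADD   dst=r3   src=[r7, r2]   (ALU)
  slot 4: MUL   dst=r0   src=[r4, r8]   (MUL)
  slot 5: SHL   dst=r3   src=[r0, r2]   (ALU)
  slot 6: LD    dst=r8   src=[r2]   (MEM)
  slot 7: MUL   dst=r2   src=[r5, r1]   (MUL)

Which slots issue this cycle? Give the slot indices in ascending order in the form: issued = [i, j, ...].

slot 0 (MUL): ISSUE — free A3,Mu1,Ld1,B1 rp3 wp2
slot 1 (MUL): ISSUE — free A3,Mu0,Ld1,B1 rp1 wp1
slot 2 (ALU): stall RD_PORT — free A3,Mu0,Ld1,B1 rp1 wp1
slot 3 (ALU): stall RD_PORT — free A3,Mu0,Ld1,B1 rp1 wp1
slot 4 (MUL): stall FU — free A3,Mu0,Ld1,B1 rp1 wp1
slot 5 (ALU): stall RD_PORT — free A3,Mu0,Ld1,B1 rp1 wp1
slot 6 (MEM): ISSUE — free A3,Mu0,Ld0,B1 rp0 wp0
slot 7 (MUL): stall FU — free A3,Mu0,Ld0,B1 rp0 wp0

issued = [0, 1, 6]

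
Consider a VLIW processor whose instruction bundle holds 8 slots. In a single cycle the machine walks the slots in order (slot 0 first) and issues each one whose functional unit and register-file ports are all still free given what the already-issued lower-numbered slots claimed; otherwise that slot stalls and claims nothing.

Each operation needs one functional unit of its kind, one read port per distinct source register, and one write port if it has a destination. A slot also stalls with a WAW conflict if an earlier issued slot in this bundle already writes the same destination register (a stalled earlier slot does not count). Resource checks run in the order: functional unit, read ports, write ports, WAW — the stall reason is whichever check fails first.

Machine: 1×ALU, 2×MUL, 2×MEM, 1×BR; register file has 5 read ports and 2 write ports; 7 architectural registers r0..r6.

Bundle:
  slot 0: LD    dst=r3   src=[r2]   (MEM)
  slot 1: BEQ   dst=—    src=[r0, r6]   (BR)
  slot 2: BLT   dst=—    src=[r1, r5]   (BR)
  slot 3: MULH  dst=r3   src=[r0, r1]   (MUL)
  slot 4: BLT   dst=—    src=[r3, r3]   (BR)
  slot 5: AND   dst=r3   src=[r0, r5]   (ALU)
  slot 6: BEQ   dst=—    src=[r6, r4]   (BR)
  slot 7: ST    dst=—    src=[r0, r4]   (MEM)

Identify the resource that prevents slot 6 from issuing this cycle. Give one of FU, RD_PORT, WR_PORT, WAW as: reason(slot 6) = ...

reason(slot 6) = FU

[0] MEM needs rd=1 wr=1: ok; after: ALU=1 MUL=2 MEM=1 BR=1, R=4, W=1
[1] BR needs rd=2 wr=0: ok; after: ALU=1 MUL=2 MEM=1 BR=0, R=2, W=1
[2] BR needs rd=2 wr=0: FU; after: ALU=1 MUL=2 MEM=1 BR=0, R=2, W=1
[3] MUL needs rd=2 wr=1: WAW; after: ALU=1 MUL=2 MEM=1 BR=0, R=2, W=1
[4] BR needs rd=1 wr=0: FU; after: ALU=1 MUL=2 MEM=1 BR=0, R=2, W=1
[5] ALU needs rd=2 wr=1: WAW; after: ALU=1 MUL=2 MEM=1 BR=0, R=2, W=1
[6] BR needs rd=2 wr=0: FU; after: ALU=1 MUL=2 MEM=1 BR=0, R=2, W=1
[7] MEM needs rd=2 wr=0: ok; after: ALU=1 MUL=2 MEM=0 BR=0, R=0, W=1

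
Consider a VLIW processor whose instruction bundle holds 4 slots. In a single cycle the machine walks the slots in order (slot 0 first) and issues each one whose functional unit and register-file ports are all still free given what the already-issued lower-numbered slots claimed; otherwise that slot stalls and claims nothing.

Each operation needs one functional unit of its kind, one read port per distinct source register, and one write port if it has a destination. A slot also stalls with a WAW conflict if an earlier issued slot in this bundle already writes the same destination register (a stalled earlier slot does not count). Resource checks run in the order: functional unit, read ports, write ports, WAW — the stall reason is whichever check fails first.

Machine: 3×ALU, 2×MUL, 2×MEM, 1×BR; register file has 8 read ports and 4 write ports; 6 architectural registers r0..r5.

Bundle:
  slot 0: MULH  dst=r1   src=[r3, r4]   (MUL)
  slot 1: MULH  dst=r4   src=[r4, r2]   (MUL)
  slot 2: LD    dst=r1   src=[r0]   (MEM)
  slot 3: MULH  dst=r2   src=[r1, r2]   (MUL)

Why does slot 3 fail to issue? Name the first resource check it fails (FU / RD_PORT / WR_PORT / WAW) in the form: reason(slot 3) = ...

[0] MUL needs rd=2 wr=1: ok; after: ALU=3 MUL=1 MEM=2 BR=1, R=6, W=3
[1] MUL needs rd=2 wr=1: ok; after: ALU=3 MUL=0 MEM=2 BR=1, R=4, W=2
[2] MEM needs rd=1 wr=1: WAW; after: ALU=3 MUL=0 MEM=2 BR=1, R=4, W=2
[3] MUL needs rd=2 wr=1: FU; after: ALU=3 MUL=0 MEM=2 BR=1, R=4, W=2

reason(slot 3) = FU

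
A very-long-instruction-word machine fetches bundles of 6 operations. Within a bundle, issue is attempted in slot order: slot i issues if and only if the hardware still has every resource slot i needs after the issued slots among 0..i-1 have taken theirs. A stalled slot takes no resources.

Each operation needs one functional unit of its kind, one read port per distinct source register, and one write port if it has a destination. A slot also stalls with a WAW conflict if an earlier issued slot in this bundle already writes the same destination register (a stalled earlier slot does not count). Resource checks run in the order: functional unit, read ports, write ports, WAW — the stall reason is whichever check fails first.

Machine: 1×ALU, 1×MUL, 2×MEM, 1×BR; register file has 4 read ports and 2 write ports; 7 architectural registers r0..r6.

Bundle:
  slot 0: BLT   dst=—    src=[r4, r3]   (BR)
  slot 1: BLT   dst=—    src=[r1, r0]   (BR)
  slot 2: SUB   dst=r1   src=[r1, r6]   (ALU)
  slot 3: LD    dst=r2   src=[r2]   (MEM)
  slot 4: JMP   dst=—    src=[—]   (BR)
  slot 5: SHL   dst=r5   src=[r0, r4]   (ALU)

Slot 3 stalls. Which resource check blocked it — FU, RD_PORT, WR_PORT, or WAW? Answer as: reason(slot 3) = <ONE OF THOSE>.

reason(slot 3) = RD_PORT

  0. BR ⇒ go  {1A/1Mu/2Ld/0B | 2r 2w}
  1. BR ⇒ no(FU)  {1A/1Mu/2Ld/0B | 2r 2w}
  2. ALU→r1 ⇒ go  {0A/1Mu/2Ld/0B | 0r 1w}
  3. MEM→r2 ⇒ no(RD_PORT)  {0A/1Mu/2Ld/0B | 0r 1w}
  4. BR ⇒ no(FU)  {0A/1Mu/2Ld/0B | 0r 1w}
  5. ALU→r5 ⇒ no(FU)  {0A/1Mu/2Ld/0B | 0r 1w}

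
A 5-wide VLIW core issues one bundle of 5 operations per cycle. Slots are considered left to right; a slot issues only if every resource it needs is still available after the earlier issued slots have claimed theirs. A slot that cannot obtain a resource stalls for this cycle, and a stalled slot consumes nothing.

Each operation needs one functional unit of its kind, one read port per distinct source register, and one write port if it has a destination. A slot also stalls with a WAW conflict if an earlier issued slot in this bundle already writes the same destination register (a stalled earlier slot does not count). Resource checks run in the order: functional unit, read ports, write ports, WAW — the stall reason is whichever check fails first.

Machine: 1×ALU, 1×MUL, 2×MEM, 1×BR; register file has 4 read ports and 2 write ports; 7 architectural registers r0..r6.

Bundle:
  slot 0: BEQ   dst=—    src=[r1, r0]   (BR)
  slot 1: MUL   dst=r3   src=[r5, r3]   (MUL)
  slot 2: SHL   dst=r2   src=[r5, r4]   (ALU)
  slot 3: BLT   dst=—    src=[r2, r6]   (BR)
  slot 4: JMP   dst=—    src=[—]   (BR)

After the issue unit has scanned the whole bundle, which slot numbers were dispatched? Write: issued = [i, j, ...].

  0. BR ⇒ go  {1A/1Mu/2Ld/0B | 2r 2w}
  1. MUL→r3 ⇒ go  {1A/0Mu/2Ld/0B | 0r 1w}
  2. ALU→r2 ⇒ no(RD_PORT)  {1A/0Mu/2Ld/0B | 0r 1w}
  3. BR ⇒ no(FU)  {1A/0Mu/2Ld/0B | 0r 1w}
  4. BR ⇒ no(FU)  {1A/0Mu/2Ld/0B | 0r 1w}

issued = [0, 1]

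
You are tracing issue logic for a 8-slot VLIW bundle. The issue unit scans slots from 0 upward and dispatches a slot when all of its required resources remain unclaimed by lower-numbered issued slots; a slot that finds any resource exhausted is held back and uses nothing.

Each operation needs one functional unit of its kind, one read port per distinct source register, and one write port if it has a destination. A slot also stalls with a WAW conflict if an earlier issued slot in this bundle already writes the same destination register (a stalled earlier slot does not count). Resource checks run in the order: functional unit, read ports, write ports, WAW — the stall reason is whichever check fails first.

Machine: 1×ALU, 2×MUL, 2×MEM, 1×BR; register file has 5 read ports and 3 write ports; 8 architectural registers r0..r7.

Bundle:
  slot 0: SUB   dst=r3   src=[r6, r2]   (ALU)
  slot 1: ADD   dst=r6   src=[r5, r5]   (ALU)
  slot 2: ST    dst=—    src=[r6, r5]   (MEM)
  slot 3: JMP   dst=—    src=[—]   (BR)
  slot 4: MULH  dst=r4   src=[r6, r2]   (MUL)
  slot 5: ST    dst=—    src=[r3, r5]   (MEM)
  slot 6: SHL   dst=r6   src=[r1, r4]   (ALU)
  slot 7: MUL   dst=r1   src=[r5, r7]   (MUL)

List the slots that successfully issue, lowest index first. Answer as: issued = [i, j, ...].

slot 0 (ALU): ISSUE — free A0,Mu2,Ld2,B1 rp3 wp2
slot 1 (ALU): stall FU — free A0,Mu2,Ld2,B1 rp3 wp2
slot 2 (MEM): ISSUE — free A0,Mu2,Ld1,B1 rp1 wp2
slot 3 (BR): ISSUE — free A0,Mu2,Ld1,B0 rp1 wp2
slot 4 (MUL): stall RD_PORT — free A0,Mu2,Ld1,B0 rp1 wp2
slot 5 (MEM): stall RD_PORT — free A0,Mu2,Ld1,B0 rp1 wp2
slot 6 (ALU): stall FU — free A0,Mu2,Ld1,B0 rp1 wp2
slot 7 (MUL): stall RD_PORT — free A0,Mu2,Ld1,B0 rp1 wp2

issued = [0, 2, 3]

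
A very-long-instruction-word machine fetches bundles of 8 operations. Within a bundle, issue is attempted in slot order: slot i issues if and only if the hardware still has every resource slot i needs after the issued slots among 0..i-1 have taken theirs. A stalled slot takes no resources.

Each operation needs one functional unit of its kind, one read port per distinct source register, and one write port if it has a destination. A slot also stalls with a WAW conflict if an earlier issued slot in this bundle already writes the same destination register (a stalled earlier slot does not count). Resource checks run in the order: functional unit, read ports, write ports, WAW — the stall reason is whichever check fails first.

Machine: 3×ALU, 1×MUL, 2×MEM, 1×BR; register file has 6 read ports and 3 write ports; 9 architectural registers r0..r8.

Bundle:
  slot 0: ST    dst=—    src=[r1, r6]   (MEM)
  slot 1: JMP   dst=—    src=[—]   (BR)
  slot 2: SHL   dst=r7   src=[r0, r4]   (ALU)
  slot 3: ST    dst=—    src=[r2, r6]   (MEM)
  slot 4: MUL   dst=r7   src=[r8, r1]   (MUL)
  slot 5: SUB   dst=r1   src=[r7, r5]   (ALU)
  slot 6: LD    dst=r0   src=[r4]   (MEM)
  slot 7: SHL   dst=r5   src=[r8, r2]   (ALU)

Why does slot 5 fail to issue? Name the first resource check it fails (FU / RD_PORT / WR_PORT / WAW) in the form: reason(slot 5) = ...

reason(slot 5) = RD_PORT

[0] MEM needs rd=2 wr=0: ok; after: ALU=3 MUL=1 MEM=1 BR=1, R=4, W=3
[1] BR needs rd=0 wr=0: ok; after: ALU=3 MUL=1 MEM=1 BR=0, R=4, W=3
[2] ALU needs rd=2 wr=1: ok; after: ALU=2 MUL=1 MEM=1 BR=0, R=2, W=2
[3] MEM needs rd=2 wr=0: ok; after: ALU=2 MUL=1 MEM=0 BR=0, R=0, W=2
[4] MUL needs rd=2 wr=1: RD_PORT; after: ALU=2 MUL=1 MEM=0 BR=0, R=0, W=2
[5] ALU needs rd=2 wr=1: RD_PORT; after: ALU=2 MUL=1 MEM=0 BR=0, R=0, W=2
[6] MEM needs rd=1 wr=1: FU; after: ALU=2 MUL=1 MEM=0 BR=0, R=0, W=2
[7] ALU needs rd=2 wr=1: RD_PORT; after: ALU=2 MUL=1 MEM=0 BR=0, R=0, W=2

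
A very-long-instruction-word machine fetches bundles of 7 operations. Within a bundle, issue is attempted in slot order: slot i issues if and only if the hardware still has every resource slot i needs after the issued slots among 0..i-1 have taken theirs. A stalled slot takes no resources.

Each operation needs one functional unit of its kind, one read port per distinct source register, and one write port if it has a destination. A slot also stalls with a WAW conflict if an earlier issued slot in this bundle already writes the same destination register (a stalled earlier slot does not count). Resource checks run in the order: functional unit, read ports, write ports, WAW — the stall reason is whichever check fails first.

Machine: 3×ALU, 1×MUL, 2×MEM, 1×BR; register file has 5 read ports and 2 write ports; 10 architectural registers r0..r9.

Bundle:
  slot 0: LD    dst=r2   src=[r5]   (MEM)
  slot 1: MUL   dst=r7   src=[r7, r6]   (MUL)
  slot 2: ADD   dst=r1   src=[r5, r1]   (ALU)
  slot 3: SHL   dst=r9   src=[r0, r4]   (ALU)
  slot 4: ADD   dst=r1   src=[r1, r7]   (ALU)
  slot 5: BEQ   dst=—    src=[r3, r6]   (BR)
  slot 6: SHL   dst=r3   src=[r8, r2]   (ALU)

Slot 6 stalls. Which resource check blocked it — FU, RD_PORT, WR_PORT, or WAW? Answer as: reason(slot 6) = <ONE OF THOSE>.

[0] MEM needs rd=1 wr=1: ok; after: ALU=3 MUL=1 MEM=1 BR=1, R=4, W=1
[1] MUL needs rd=2 wr=1: ok; after: ALU=3 MUL=0 MEM=1 BR=1, R=2, W=0
[2] ALU needs rd=2 wr=1: WR_PORT; after: ALU=3 MUL=0 MEM=1 BR=1, R=2, W=0
[3] ALU needs rd=2 wr=1: WR_PORT; after: ALU=3 MUL=0 MEM=1 BR=1, R=2, W=0
[4] ALU needs rd=2 wr=1: WR_PORT; after: ALU=3 MUL=0 MEM=1 BR=1, R=2, W=0
[5] BR needs rd=2 wr=0: ok; after: ALU=3 MUL=0 MEM=1 BR=0, R=0, W=0
[6] ALU needs rd=2 wr=1: RD_PORT; after: ALU=3 MUL=0 MEM=1 BR=0, R=0, W=0

reason(slot 6) = RD_PORT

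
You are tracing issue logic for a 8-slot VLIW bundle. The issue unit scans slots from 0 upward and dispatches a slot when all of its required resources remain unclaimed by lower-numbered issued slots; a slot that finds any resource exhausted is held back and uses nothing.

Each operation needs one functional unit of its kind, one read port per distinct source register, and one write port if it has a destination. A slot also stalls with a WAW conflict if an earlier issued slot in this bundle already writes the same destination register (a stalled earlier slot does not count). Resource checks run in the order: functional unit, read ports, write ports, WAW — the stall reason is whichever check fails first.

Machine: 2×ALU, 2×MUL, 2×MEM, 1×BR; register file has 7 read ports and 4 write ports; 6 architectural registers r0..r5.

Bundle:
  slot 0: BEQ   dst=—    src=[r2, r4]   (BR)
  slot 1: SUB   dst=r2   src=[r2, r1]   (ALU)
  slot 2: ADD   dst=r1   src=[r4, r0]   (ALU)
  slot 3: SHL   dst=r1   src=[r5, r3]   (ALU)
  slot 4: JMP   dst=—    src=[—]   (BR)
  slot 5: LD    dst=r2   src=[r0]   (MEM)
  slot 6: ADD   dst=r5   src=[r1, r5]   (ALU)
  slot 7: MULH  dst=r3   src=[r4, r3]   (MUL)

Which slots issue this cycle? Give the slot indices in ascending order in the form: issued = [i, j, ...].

[0] BR needs rd=2 wr=0: ok; after: ALU=2 MUL=2 MEM=2 BR=0, R=5, W=4
[1] ALU needs rd=2 wr=1: ok; after: ALU=1 MUL=2 MEM=2 BR=0, R=3, W=3
[2] ALU needs rd=2 wr=1: ok; after: ALU=0 MUL=2 MEM=2 BR=0, R=1, W=2
[3] ALU needs rd=2 wr=1: FU; after: ALU=0 MUL=2 MEM=2 BR=0, R=1, W=2
[4] BR needs rd=0 wr=0: FU; after: ALU=0 MUL=2 MEM=2 BR=0, R=1, W=2
[5] MEM needs rd=1 wr=1: WAW; after: ALU=0 MUL=2 MEM=2 BR=0, R=1, W=2
[6] ALU needs rd=2 wr=1: FU; after: ALU=0 MUL=2 MEM=2 BR=0, R=1, W=2
[7] MUL needs rd=2 wr=1: RD_PORT; after: ALU=0 MUL=2 MEM=2 BR=0, R=1, W=2

issued = [0, 1, 2]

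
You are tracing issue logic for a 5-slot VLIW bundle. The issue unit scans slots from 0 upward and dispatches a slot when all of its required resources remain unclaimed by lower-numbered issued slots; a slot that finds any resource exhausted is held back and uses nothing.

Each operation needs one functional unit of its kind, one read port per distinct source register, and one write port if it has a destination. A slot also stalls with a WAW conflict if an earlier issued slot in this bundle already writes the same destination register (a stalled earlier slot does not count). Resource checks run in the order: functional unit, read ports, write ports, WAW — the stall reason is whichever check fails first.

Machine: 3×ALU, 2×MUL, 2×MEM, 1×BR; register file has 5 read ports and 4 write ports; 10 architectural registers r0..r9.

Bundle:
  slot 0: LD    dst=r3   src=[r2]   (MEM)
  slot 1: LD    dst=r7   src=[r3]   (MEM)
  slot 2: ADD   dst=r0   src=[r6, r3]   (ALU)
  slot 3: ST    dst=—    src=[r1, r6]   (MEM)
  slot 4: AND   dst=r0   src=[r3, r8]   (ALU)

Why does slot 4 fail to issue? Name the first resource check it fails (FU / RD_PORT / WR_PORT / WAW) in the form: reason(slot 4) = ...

reason(slot 4) = RD_PORT

(0) want 1×MEM +1rd +1wr — yes → AL3|MU2|ME1|BR1|rd4|wr3
(1) want 1×MEM +1rd +1wr — yes → AL3|MU2|ME0|BR1|rd3|wr2
(2) want 1×ALU +2rd +1wr — yes → AL2|MU2|ME0|BR1|rd1|wr1
(3) want 1×MEM +2rd +0wr — FU → AL2|MU2|ME0|BR1|rd1|wr1
(4) want 1×ALU +2rd +1wr — RD_PORT → AL2|MU2|ME0|BR1|rd1|wr1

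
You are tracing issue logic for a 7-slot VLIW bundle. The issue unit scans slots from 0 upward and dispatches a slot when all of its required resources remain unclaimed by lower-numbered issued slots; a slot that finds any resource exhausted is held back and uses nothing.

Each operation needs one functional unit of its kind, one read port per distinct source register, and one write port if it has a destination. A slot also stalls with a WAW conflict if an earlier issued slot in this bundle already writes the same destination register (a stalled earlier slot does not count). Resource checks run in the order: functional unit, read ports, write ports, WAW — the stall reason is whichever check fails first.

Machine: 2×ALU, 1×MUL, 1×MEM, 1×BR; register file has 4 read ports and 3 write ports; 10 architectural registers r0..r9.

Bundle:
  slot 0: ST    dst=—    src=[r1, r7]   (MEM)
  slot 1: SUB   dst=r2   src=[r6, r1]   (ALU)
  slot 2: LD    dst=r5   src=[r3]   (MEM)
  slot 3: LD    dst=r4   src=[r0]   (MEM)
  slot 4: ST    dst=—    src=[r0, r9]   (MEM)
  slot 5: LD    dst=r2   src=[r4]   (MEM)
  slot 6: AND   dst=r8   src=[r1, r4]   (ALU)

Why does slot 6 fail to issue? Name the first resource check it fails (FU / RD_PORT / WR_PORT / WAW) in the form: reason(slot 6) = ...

slot 0 (MEM): ISSUE — free A2,Mu1,Ld0,B1 rp2 wp3
slot 1 (ALU): ISSUE — free A1,Mu1,Ld0,B1 rp0 wp2
slot 2 (MEM): stall FU — free A1,Mu1,Ld0,B1 rp0 wp2
slot 3 (MEM): stall FU — free A1,Mu1,Ld0,B1 rp0 wp2
slot 4 (MEM): stall FU — free A1,Mu1,Ld0,B1 rp0 wp2
slot 5 (MEM): stall FU — free A1,Mu1,Ld0,B1 rp0 wp2
slot 6 (ALU): stall RD_PORT — free A1,Mu1,Ld0,B1 rp0 wp2

reason(slot 6) = RD_PORT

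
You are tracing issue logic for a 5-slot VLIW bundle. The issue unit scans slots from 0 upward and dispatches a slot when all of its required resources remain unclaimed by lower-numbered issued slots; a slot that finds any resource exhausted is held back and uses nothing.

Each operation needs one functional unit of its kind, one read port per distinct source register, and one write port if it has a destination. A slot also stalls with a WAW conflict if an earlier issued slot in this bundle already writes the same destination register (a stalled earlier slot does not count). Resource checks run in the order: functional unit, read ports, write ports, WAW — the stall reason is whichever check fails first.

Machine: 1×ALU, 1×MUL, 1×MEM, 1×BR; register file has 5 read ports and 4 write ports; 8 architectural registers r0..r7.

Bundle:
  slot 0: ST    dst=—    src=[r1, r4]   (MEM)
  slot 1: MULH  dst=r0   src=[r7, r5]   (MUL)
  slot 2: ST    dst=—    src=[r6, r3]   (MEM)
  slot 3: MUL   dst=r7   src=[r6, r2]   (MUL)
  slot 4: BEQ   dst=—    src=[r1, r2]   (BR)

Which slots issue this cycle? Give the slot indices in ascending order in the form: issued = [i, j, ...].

(0) want 1×MEM +2rd +0wr — yes → AL1|MU1|ME0|BR1|rd3|wr4
(1) want 1×MUL +2rd +1wr — yes → AL1|MU0|ME0|BR1|rd1|wr3
(2) want 1×MEM +2rd +0wr — FU → AL1|MU0|ME0|BR1|rd1|wr3
(3) want 1×MUL +2rd +1wr — FU → AL1|MU0|ME0|BR1|rd1|wr3
(4) want 1×BR +2rd +0wr — RD_PORT → AL1|MU0|ME0|BR1|rd1|wr3

issued = [0, 1]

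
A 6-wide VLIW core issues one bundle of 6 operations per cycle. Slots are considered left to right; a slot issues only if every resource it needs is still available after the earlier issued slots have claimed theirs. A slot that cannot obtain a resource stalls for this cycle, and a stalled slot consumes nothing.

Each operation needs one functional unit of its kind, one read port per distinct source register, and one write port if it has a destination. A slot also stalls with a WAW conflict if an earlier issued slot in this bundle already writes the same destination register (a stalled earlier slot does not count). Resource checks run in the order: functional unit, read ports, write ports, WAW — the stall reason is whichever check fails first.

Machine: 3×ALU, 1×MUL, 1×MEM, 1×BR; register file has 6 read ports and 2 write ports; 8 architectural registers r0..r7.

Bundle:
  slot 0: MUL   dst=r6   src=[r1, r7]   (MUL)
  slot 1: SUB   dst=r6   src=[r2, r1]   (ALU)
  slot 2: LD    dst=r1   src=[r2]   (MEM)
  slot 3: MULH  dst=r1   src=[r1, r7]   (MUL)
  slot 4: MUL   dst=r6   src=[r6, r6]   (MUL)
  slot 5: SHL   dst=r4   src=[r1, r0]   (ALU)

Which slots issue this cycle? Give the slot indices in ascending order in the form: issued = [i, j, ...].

issued = [0, 2]

(0) want 1×MUL +2rd +1wr — yes → AL3|MU0|ME1|BR1|rd4|wr1
(1) want 1×ALU +2rd +1wr — WAW → AL3|MU0|ME1|BR1|rd4|wr1
(2) want 1×MEM +1rd +1wr — yes → AL3|MU0|ME0|BR1|rd3|wr0
(3) want 1×MUL +2rd +1wr — FU → AL3|MU0|ME0|BR1|rd3|wr0
(4) want 1×MUL +1rd +1wr — FU → AL3|MU0|ME0|BR1|rd3|wr0
(5) want 1×ALU +2rd +1wr — WR_PORT → AL3|MU0|ME0|BR1|rd3|wr0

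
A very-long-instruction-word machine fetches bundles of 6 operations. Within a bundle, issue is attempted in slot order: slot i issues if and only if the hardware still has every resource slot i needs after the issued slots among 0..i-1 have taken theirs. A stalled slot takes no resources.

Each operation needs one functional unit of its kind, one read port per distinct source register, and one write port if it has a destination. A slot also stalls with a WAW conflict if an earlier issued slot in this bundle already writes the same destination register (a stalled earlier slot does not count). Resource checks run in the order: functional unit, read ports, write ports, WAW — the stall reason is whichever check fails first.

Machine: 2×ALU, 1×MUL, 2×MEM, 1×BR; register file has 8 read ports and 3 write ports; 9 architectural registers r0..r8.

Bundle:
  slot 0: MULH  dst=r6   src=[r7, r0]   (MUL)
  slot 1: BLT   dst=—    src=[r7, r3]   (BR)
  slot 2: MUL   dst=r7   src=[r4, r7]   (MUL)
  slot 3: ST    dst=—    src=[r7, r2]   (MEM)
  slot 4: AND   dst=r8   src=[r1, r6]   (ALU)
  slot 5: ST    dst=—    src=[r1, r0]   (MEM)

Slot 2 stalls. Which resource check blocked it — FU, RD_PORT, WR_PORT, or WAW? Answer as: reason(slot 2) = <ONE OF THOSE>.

  0. MUL→r6 ⇒ go  {2A/0Mu/2Ld/1B | 6r 2w}
  1. BR ⇒ go  {2A/0Mu/2Ld/0B | 4r 2w}
  2. MUL→r7 ⇒ no(FU)  {2A/0Mu/2Ld/0B | 4r 2w}
  3. MEM ⇒ go  {2A/0Mu/1Ld/0B | 2r 2w}
  4. ALU→r8 ⇒ go  {1A/0Mu/1Ld/0B | 0r 1w}
  5. MEM ⇒ no(RD_PORT)  {1A/0Mu/1Ld/0B | 0r 1w}

reason(slot 2) = FU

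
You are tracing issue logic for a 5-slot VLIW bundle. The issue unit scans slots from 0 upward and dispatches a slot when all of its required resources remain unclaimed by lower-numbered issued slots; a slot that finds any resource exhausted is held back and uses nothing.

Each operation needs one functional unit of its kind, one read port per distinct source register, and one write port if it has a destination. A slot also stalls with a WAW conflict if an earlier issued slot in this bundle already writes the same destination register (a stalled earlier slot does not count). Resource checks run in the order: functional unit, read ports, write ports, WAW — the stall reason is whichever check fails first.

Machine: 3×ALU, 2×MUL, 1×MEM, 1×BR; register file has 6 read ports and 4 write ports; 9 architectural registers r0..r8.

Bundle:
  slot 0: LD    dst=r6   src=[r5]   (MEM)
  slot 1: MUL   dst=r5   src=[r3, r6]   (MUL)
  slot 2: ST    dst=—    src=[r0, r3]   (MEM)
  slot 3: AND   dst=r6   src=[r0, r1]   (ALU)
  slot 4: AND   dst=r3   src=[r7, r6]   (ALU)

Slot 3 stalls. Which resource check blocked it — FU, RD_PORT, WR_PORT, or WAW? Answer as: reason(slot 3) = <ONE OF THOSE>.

(0) want 1×MEM +1rd +1wr — yes → AL3|MU2|ME0|BR1|rd5|wr3
(1) want 1×MUL +2rd +1wr — yes → AL3|MU1|ME0|BR1|rd3|wr2
(2) want 1×MEM +2rd +0wr — FU → AL3|MU1|ME0|BR1|rd3|wr2
(3) want 1×ALU +2rd +1wr — WAW → AL3|MU1|ME0|BR1|rd3|wr2
(4) want 1×ALU +2rd +1wr — yes → AL2|MU1|ME0|BR1|rd1|wr1

reason(slot 3) = WAW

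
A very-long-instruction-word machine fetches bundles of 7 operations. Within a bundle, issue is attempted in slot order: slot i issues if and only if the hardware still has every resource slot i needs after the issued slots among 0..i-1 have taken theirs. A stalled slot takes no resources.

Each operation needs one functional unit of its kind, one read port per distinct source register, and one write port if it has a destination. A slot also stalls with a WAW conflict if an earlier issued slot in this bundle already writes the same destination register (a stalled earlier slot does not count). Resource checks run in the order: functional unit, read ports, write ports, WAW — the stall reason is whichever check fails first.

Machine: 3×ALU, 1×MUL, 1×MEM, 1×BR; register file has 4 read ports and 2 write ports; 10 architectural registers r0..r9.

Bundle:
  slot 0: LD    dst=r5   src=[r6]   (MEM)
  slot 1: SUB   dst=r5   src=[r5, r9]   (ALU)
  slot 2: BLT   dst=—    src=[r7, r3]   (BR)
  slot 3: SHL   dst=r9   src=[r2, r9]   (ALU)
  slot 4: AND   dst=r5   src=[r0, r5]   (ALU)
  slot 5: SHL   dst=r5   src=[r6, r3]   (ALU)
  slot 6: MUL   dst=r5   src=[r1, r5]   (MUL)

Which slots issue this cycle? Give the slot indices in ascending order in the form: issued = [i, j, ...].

#0 MEM src=r6 dispatched  <A:3 Mu:1 Ld:0 B:1 rd:3 wr:1>
#1 ALU src=r5,r9 held:WAW  <A:3 Mu:1 Ld:0 B:1 rd:3 wr:1>
#2 BR src=r7,r3 dispatched  <A:3 Mu:1 Ld:0 B:0 rd:1 wr:1>
#3 ALU src=r2,r9 held:RD_PORT  <A:3 Mu:1 Ld:0 B:0 rd:1 wr:1>
#4 ALU src=r0,r5 held:RD_PORT  <A:3 Mu:1 Ld:0 B:0 rd:1 wr:1>
#5 ALU src=r6,r3 held:RD_PORT  <A:3 Mu:1 Ld:0 B:0 rd:1 wr:1>
#6 MUL src=r1,r5 held:RD_PORT  <A:3 Mu:1 Ld:0 B:0 rd:1 wr:1>

issued = [0, 2]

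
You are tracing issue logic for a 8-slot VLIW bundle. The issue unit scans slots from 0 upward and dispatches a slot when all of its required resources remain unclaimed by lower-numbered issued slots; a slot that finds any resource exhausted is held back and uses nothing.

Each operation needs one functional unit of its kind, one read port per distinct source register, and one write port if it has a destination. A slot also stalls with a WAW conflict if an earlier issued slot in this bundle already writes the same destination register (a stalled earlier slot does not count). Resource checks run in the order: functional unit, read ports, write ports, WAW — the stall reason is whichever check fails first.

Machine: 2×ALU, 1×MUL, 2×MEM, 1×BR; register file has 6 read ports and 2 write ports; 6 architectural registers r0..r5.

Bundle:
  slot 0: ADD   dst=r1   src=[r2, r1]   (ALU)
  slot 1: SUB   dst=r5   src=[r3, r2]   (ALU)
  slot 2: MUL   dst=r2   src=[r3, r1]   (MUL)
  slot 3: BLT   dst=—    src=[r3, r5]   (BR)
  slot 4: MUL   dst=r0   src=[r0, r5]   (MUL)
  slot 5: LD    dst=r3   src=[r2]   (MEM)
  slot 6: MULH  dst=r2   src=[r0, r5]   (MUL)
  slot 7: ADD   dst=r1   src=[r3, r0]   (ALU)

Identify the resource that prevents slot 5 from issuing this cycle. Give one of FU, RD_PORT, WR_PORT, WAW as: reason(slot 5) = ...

slot 0 (ALU): ISSUE — free A1,Mu1,Ld2,B1 rp4 wp1
slot 1 (ALU): ISSUE — free A0,Mu1,Ld2,B1 rp2 wp0
slot 2 (MUL): stall WR_PORT — free A0,Mu1,Ld2,B1 rp2 wp0
slot 3 (BR): ISSUE — free A0,Mu1,Ld2,B0 rp0 wp0
slot 4 (MUL): stall RD_PORT — free A0,Mu1,Ld2,B0 rp0 wp0
slot 5 (MEM): stall RD_PORT — free A0,Mu1,Ld2,B0 rp0 wp0
slot 6 (MUL): stall RD_PORT — free A0,Mu1,Ld2,B0 rp0 wp0
slot 7 (ALU): stall FU — free A0,Mu1,Ld2,B0 rp0 wp0

reason(slot 5) = RD_PORT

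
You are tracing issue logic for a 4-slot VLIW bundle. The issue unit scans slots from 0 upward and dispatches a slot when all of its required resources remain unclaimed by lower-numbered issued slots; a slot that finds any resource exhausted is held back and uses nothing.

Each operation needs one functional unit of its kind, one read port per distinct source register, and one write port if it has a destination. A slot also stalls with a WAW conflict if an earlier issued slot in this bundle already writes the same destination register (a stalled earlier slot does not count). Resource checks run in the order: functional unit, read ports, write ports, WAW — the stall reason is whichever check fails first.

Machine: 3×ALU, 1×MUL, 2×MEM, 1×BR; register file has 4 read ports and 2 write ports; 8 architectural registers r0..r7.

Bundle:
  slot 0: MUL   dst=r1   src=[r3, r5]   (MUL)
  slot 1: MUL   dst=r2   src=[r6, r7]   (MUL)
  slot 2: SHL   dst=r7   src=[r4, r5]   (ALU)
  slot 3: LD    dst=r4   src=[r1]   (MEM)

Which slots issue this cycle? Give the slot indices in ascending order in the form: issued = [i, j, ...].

issued = [0, 2]

[0] MUL needs rd=2 wr=1: ok; after: ALU=3 MUL=0 MEM=2 BR=1, R=2, W=1
[1] MUL needs rd=2 wr=1: FU; after: ALU=3 MUL=0 MEM=2 BR=1, R=2, W=1
[2] ALU needs rd=2 wr=1: ok; after: ALU=2 MUL=0 MEM=2 BR=1, R=0, W=0
[3] MEM needs rd=1 wr=1: RD_PORT; after: ALU=2 MUL=0 MEM=2 BR=1, R=0, W=0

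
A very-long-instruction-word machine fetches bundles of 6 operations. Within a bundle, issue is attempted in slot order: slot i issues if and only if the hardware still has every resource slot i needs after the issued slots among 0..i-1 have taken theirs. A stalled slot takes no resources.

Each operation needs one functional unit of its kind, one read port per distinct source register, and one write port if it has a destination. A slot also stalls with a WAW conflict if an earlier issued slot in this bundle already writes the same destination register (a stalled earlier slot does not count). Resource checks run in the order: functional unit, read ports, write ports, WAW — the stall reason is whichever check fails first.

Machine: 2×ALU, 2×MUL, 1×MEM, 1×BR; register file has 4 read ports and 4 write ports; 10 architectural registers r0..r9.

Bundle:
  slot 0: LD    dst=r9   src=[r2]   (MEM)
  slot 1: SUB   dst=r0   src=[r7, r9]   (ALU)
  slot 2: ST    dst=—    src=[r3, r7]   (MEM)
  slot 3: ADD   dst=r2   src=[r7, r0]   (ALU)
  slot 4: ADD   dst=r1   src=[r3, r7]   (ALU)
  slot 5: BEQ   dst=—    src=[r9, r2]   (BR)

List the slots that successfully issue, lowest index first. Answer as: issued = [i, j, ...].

issued = [0, 1]

[0] MEM needs rd=1 wr=1: ok; after: ALU=2 MUL=2 MEM=0 BR=1, R=3, W=3
[1] ALU needs rd=2 wr=1: ok; after: ALU=1 MUL=2 MEM=0 BR=1, R=1, W=2
[2] MEM needs rd=2 wr=0: FU; after: ALU=1 MUL=2 MEM=0 BR=1, R=1, W=2
[3] ALU needs rd=2 wr=1: RD_PORT; after: ALU=1 MUL=2 MEM=0 BR=1, R=1, W=2
[4] ALU needs rd=2 wr=1: RD_PORT; after: ALU=1 MUL=2 MEM=0 BR=1, R=1, W=2
[5] BR needs rd=2 wr=0: RD_PORT; after: ALU=1 MUL=2 MEM=0 BR=1, R=1, W=2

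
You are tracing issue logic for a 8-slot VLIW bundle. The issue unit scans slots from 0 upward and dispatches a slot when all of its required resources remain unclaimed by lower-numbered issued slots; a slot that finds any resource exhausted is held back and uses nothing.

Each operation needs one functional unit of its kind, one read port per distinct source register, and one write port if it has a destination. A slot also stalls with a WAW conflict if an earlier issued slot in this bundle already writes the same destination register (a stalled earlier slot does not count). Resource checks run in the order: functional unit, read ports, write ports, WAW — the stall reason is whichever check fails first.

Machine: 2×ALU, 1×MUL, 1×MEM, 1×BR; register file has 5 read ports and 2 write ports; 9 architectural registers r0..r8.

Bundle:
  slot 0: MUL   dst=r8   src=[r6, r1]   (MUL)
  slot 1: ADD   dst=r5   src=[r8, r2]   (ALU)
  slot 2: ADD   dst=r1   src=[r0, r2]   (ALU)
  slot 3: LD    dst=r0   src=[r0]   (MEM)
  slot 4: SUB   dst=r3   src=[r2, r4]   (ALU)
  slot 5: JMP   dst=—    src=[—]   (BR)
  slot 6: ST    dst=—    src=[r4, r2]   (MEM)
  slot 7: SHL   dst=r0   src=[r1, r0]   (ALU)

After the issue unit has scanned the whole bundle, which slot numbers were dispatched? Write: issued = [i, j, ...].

issued = [0, 1, 5]

[0] MUL needs rd=2 wr=1: ok; after: ALU=2 MUL=0 MEM=1 BR=1, R=3, W=1
[1] ALU needs rd=2 wr=1: ok; after: ALU=1 MUL=0 MEM=1 BR=1, R=1, W=0
[2] ALU needs rd=2 wr=1: RD_PORT; after: ALU=1 MUL=0 MEM=1 BR=1, R=1, W=0
[3] MEM needs rd=1 wr=1: WR_PORT; after: ALU=1 MUL=0 MEM=1 BR=1, R=1, W=0
[4] ALU needs rd=2 wr=1: RD_PORT; after: ALU=1 MUL=0 MEM=1 BR=1, R=1, W=0
[5] BR needs rd=0 wr=0: ok; after: ALU=1 MUL=0 MEM=1 BR=0, R=1, W=0
[6] MEM needs rd=2 wr=0: RD_PORT; after: ALU=1 MUL=0 MEM=1 BR=0, R=1, W=0
[7] ALU needs rd=2 wr=1: RD_PORT; after: ALU=1 MUL=0 MEM=1 BR=0, R=1, W=0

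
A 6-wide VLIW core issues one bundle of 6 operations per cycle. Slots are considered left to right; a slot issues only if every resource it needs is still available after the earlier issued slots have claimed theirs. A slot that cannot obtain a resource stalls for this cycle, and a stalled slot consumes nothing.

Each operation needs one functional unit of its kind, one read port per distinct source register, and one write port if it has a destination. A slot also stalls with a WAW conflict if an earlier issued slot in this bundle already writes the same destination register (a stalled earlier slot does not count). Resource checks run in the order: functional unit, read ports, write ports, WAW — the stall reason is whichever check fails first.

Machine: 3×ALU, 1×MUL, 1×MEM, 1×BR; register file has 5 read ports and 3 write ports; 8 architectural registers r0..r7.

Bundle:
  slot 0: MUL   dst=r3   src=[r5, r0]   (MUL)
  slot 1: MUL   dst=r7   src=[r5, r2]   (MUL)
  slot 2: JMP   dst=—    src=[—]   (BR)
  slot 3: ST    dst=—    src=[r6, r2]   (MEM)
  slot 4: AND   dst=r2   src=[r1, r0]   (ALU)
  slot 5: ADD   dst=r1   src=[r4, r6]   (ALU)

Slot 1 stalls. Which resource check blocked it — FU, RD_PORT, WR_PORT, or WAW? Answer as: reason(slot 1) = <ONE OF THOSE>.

(0) want 1×MUL +2rd +1wr — yes → AL3|MU0|ME1|BR1|rd3|wr2
(1) want 1×MUL +2rd +1wr — FU → AL3|MU0|ME1|BR1|rd3|wr2
(2) want 1×BR +0rd +0wr — yes → AL3|MU0|ME1|BR0|rd3|wr2
(3) want 1×MEM +2rd +0wr — yes → AL3|MU0|ME0|BR0|rd1|wr2
(4) want 1×ALU +2rd +1wr — RD_PORT → AL3|MU0|ME0|BR0|rd1|wr2
(5) want 1×ALU +2rd +1wr — RD_PORT → AL3|MU0|ME0|BR0|rd1|wr2

reason(slot 1) = FU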